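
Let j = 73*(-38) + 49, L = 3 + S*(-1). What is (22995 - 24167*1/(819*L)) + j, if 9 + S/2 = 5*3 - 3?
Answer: 3832889/189 ≈ 20280.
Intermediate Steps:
S = 6 (S = -18 + 2*(5*3 - 3) = -18 + 2*(15 - 3) = -18 + 2*12 = -18 + 24 = 6)
L = -3 (L = 3 + 6*(-1) = 3 - 6 = -3)
j = -2725 (j = -2774 + 49 = -2725)
(22995 - 24167*1/(819*L)) + j = (22995 - 24167/((-3*819))) - 2725 = (22995 - 24167/(-2457)) - 2725 = (22995 - 24167*(-1/2457)) - 2725 = (22995 + 1859/189) - 2725 = 4347914/189 - 2725 = 3832889/189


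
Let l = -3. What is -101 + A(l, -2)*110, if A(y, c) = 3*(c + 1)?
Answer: -431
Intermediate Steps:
A(y, c) = 3 + 3*c (A(y, c) = 3*(1 + c) = 3 + 3*c)
-101 + A(l, -2)*110 = -101 + (3 + 3*(-2))*110 = -101 + (3 - 6)*110 = -101 - 3*110 = -101 - 330 = -431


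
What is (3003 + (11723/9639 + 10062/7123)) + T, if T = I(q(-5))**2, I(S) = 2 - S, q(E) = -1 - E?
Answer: 12155111278/4038741 ≈ 3009.6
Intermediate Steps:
T = 4 (T = (2 - (-1 - 1*(-5)))**2 = (2 - (-1 + 5))**2 = (2 - 1*4)**2 = (2 - 4)**2 = (-2)**2 = 4)
(3003 + (11723/9639 + 10062/7123)) + T = (3003 + (11723/9639 + 10062/7123)) + 4 = (3003 + 10617091/4038741) + 4 = 12138956314/4038741 + 4 = 12155111278/4038741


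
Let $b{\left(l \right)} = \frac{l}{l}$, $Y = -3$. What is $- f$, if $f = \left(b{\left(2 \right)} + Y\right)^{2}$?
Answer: $-4$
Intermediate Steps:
$b{\left(l \right)} = 1$
$f = 4$ ($f = \left(1 - 3\right)^{2} = \left(-2\right)^{2} = 4$)
$- f = \left(-1\right) 4 = -4$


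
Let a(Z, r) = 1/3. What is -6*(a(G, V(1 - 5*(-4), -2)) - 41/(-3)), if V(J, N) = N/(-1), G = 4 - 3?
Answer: -84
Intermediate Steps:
G = 1
V(J, N) = -N (V(J, N) = N*(-1) = -N)
a(Z, r) = ⅓
-6*(a(G, V(1 - 5*(-4), -2)) - 41/(-3)) = -6*(⅓ - 41/(-3)) = -6*(⅓ - 41*(-⅓)) = -6*(⅓ + 41/3) = -6*14 = -84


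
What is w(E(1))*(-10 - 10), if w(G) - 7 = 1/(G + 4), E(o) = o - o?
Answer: -145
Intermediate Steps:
E(o) = 0
w(G) = 7 + 1/(4 + G) (w(G) = 7 + 1/(G + 4) = 7 + 1/(4 + G))
w(E(1))*(-10 - 10) = ((29 + 7*0)/(4 + 0))*(-10 - 10) = ((29 + 0)/4)*(-20) = ((1/4)*29)*(-20) = (29/4)*(-20) = -145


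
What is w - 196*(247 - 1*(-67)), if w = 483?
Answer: -61061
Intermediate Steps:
w - 196*(247 - 1*(-67)) = 483 - 196*(247 - 1*(-67)) = 483 - 196*(247 + 67) = 483 - 196*314 = 483 - 61544 = -61061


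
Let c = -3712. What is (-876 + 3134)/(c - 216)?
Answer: -1129/1964 ≈ -0.57485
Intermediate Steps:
(-876 + 3134)/(c - 216) = (-876 + 3134)/(-3712 - 216) = 2258/(-3928) = 2258*(-1/3928) = -1129/1964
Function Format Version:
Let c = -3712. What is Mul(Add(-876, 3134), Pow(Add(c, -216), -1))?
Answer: Rational(-1129, 1964) ≈ -0.57485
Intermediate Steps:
Mul(Add(-876, 3134), Pow(Add(c, -216), -1)) = Mul(Add(-876, 3134), Pow(Add(-3712, -216), -1)) = Mul(2258, Pow(-3928, -1)) = Mul(2258, Rational(-1, 3928)) = Rational(-1129, 1964)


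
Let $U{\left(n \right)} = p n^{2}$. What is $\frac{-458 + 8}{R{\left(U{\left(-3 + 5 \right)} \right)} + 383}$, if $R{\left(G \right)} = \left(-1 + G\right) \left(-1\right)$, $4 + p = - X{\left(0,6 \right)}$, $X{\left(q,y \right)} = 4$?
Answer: $- \frac{225}{208} \approx -1.0817$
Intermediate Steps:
$p = -8$ ($p = -4 - 4 = -8$)
$U{\left(n \right)} = - 8 n^{2}$
$R{\left(G \right)} = 1 - G$
$\frac{-458 + 8}{R{\left(U{\left(-3 + 5 \right)} \right)} + 383} = \frac{-458 + 8}{\left(1 - - 8 \left(-3 + 5\right)^{2}\right) + 383} = - \frac{450}{\left(1 - - 8 \cdot 2^{2}\right) + 383} = - \frac{450}{\left(1 - \left(-8\right) 4\right) + 383} = - \frac{450}{\left(1 - -32\right) + 383} = - \frac{450}{\left(1 + 32\right) + 383} = - \frac{450}{33 + 383} = - \frac{450}{416} = \left(-450\right) \frac{1}{416} = - \frac{225}{208}$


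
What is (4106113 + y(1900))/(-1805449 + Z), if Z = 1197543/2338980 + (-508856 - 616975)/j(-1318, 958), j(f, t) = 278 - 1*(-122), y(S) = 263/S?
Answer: -1216521424410516/535735545028007 ≈ -2.2707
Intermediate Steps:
j(f, t) = 400 (j(f, t) = 278 + 122 = 400)
Z = -43880286253/15593200 (Z = 1197543/2338980 + (-508856 - 616975)/400 = 1197543*(1/2338980) - 1125831*1/400 = 399181/779660 - 1125831/400 = -43880286253/15593200 ≈ -2814.1)
(4106113 + y(1900))/(-1805449 + Z) = (4106113 + 263/1900)/(-1805449 - 43880286253/15593200) = (4106113 + 263*(1/1900))/(-28196607633053/15593200) = (4106113 + 263/1900)*(-15593200/28196607633053) = (7801614963/1900)*(-15593200/28196607633053) = -1216521424410516/535735545028007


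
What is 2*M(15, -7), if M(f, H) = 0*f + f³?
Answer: 6750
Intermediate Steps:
M(f, H) = f³ (M(f, H) = 0 + f³ = f³)
2*M(15, -7) = 2*15³ = 2*3375 = 6750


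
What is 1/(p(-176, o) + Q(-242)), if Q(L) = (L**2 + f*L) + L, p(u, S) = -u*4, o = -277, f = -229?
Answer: 1/114444 ≈ 8.7379e-6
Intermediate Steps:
p(u, S) = -4*u
Q(L) = L**2 - 228*L (Q(L) = (L**2 - 229*L) + L = L**2 - 228*L)
1/(p(-176, o) + Q(-242)) = 1/(-4*(-176) - 242*(-228 - 242)) = 1/(704 - 242*(-470)) = 1/(704 + 113740) = 1/114444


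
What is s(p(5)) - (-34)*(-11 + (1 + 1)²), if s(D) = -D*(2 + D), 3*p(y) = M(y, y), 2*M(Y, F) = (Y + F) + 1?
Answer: -8821/36 ≈ -245.03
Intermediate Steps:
M(Y, F) = ½ + F/2 + Y/2 (M(Y, F) = ((Y + F) + 1)/2 = ((F + Y) + 1)/2 = (1 + F + Y)/2 = ½ + F/2 + Y/2)
p(y) = ⅙ + y/3 (p(y) = (½ + y/2 + y/2)/3 = (½ + y)/3 = ⅙ + y/3)
s(D) = -D*(2 + D)
s(p(5)) - (-34)*(-11 + (1 + 1)²) = -(⅙ + (⅓)*5)*(2 + (⅙ + (⅓)*5)) - (-34)*(-11 + (1 + 1)²) = -(⅙ + 5/3)*(2 + (⅙ + 5/3)) - (-34)*(-11 + 2²) = -1*11/6*(2 + 11/6) - (-34)*(-11 + 4) = -1*11/6*23/6 - (-34)*(-7) = -253/36 - 1*238 = -253/36 - 238 = -8821/36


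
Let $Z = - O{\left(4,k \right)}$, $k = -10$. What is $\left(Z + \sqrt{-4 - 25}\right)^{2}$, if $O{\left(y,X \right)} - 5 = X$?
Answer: $\left(5 + i \sqrt{29}\right)^{2} \approx -4.0 + 53.852 i$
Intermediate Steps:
$O{\left(y,X \right)} = 5 + X$
$Z = 5$ ($Z = - (5 - 10) = \left(-1\right) \left(-5\right) = 5$)
$\left(Z + \sqrt{-4 - 25}\right)^{2} = \left(5 + \sqrt{-4 - 25}\right)^{2} = \left(5 + \sqrt{-29}\right)^{2} = \left(5 + i \sqrt{29}\right)^{2}$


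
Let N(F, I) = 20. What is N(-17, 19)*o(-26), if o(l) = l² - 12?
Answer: 13280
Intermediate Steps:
o(l) = -12 + l²
N(-17, 19)*o(-26) = 20*(-12 + (-26)²) = 20*(-12 + 676) = 20*664 = 13280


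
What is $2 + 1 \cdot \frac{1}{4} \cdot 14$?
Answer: $\frac{11}{2} \approx 5.5$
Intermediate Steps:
$2 + 1 \cdot \frac{1}{4} \cdot 14 = 2 + \frac{1}{4} \cdot 14 = 2 + \frac{7}{2} = \frac{11}{2}$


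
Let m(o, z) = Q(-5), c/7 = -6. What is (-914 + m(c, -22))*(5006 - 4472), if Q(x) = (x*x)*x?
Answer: -554826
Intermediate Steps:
c = -42 (c = 7*(-6) = -42)
Q(x) = x³ (Q(x) = x²*x = x³)
m(o, z) = -125 (m(o, z) = (-5)³ = -125)
(-914 + m(c, -22))*(5006 - 4472) = (-914 - 125)*(5006 - 4472) = -1039*534 = -554826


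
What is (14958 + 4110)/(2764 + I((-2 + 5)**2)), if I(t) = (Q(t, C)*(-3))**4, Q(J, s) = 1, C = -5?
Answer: 19068/2845 ≈ 6.7023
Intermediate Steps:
I(t) = 81 (I(t) = (1*(-3))**4 = (-3)**4 = 81)
(14958 + 4110)/(2764 + I((-2 + 5)**2)) = (14958 + 4110)/(2764 + 81) = 19068/2845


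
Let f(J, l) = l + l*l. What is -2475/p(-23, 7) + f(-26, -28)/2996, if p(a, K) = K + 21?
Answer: -264069/2996 ≈ -88.141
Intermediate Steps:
f(J, l) = l + l²
p(a, K) = 21 + K
-2475/p(-23, 7) + f(-26, -28)/2996 = -2475/(21 + 7) - 28*(1 - 28)/2996 = -2475/28 - 28*(-27)*(1/2996) = -2475*1/28 + 756*(1/2996) = -2475/28 + 27/107 = -264069/2996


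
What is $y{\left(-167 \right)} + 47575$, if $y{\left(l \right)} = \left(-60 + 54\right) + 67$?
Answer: $47636$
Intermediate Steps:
$y{\left(l \right)} = 61$ ($y{\left(l \right)} = -6 + 67 = 61$)
$y{\left(-167 \right)} + 47575 = 61 + 47575 = 47636$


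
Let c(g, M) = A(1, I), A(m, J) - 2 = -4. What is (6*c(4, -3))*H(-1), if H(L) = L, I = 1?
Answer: 12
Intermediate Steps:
A(m, J) = -2 (A(m, J) = 2 - 4 = -2)
c(g, M) = -2
(6*c(4, -3))*H(-1) = (6*(-2))*(-1) = -12*(-1) = 12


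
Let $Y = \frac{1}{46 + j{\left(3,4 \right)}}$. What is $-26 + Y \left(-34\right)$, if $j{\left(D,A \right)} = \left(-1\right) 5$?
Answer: $- \frac{1100}{41} \approx -26.829$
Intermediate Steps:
$j{\left(D,A \right)} = -5$
$Y = \frac{1}{41}$ ($Y = \frac{1}{46 - 5} = \frac{1}{41} \approx 0.02439$)
$-26 + Y \left(-34\right) = -26 + \frac{1}{41} \left(-34\right) = -26 - \frac{34}{41} = - \frac{1100}{41}$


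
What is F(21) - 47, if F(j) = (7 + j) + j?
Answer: 2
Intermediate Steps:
F(j) = 7 + 2*j
F(21) - 47 = (7 + 2*21) - 47 = (7 + 42) - 47 = 49 - 47 = 2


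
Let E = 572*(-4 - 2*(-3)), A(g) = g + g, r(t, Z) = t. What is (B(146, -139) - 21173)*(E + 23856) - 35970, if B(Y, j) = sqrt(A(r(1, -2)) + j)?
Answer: -529360970 + 25000*I*sqrt(137) ≈ -5.2936e+8 + 2.9262e+5*I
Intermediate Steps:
A(g) = 2*g
E = 1144 (E = 572*(-4 + 6) = 572*2 = 1144)
B(Y, j) = sqrt(2 + j) (B(Y, j) = sqrt(2*1 + j) = sqrt(2 + j))
(B(146, -139) - 21173)*(E + 23856) - 35970 = (sqrt(2 - 139) - 21173)*(1144 + 23856) - 35970 = (sqrt(-137) - 21173)*25000 - 35970 = (I*sqrt(137) - 21173)*25000 - 35970 = (-21173 + I*sqrt(137))*25000 - 35970 = (-529325000 + 25000*I*sqrt(137)) - 35970 = -529360970 + 25000*I*sqrt(137)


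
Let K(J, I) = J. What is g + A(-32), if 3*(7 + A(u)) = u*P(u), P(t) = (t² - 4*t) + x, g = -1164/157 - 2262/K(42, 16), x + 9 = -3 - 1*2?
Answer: -40246274/3297 ≈ -12207.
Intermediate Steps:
x = -14 (x = -9 + (-3 - 1*2) = -9 + (-3 - 2) = -9 - 5 = -14)
g = -67337/1099 (g = -1164/157 - 2262/42 = -1164*1/157 - 2262*1/42 = -1164/157 - 377/7 = -67337/1099 ≈ -61.271)
P(t) = -14 + t² - 4*t (P(t) = (t² - 4*t) - 14 = -14 + t² - 4*t)
A(u) = -7 + u*(-14 + u² - 4*u)/3 (A(u) = -7 + (u*(-14 + u² - 4*u))/3 = -7 + u*(-14 + u² - 4*u)/3)
g + A(-32) = -67337/1099 + (-7 - ⅓*(-32)*(14 - 1*(-32)² + 4*(-32))) = -67337/1099 + (-7 - ⅓*(-32)*(14 - 1*1024 - 128)) = -67337/1099 + (-7 - ⅓*(-32)*(14 - 1024 - 128)) = -67337/1099 + (-7 - ⅓*(-32)*(-1138)) = -67337/1099 + (-7 - 36416/3) = -67337/1099 - 36437/3 = -40246274/3297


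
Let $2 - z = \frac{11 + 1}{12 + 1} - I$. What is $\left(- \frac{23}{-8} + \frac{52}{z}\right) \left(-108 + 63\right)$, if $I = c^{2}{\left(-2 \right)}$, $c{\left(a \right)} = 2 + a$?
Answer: $- \frac{128925}{56} \approx -2302.2$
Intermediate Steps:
$I = 0$ ($I = \left(2 - 2\right)^{2} = 0^{2} = 0$)
$z = \frac{14}{13}$ ($z = 2 - \left(\frac{11 + 1}{12 + 1} - 0\right) = 2 - \left(\frac{12}{13} + 0\right) = 2 - \frac{12}{13} = \frac{14}{13} \approx 1.0769$)
$\left(- \frac{23}{-8} + \frac{52}{z}\right) \left(-108 + 63\right) = \left(- \frac{23}{-8} + \frac{52}{\frac{14}{13}}\right) \left(-108 + 63\right) = \left(\left(-23\right) \left(- \frac{1}{8}\right) + 52 \cdot \frac{13}{14}\right) \left(-45\right) = \left(\frac{23}{8} + \frac{338}{7}\right) \left(-45\right) = \frac{2865}{56} \left(-45\right) = - \frac{128925}{56}$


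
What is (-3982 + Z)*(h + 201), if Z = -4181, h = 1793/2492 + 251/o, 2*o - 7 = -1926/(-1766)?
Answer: -1197869361858/556339 ≈ -2.1531e+6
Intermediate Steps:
o = 3572/883 (o = 7/2 + (-1926/(-1766))/2 = 7/2 + (-1926*(-1/1766))/2 = 7/2 + (½)*(963/883) = 7/2 + 963/1766 = 3572/883 ≈ 4.0453)
h = 34919627/556339 (h = 1793/2492 + 251/(3572/883) = 1793*(1/2492) + 251*(883/3572) = 1793/2492 + 221633/3572 = 34919627/556339 ≈ 62.767)
(-3982 + Z)*(h + 201) = (-3982 - 4181)*(34919627/556339 + 201) = -8163*146743766/556339 = -1197869361858/556339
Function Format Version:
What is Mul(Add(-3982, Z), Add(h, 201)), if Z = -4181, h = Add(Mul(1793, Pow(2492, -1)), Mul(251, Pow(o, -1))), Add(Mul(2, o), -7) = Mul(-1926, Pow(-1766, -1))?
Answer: Rational(-1197869361858, 556339) ≈ -2.1531e+6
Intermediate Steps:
o = Rational(3572, 883) (o = Add(Rational(7, 2), Mul(Rational(1, 2), Mul(-1926, Pow(-1766, -1)))) = Add(Rational(7, 2), Mul(Rational(1, 2), Mul(-1926, Rational(-1, 1766)))) = Add(Rational(7, 2), Mul(Rational(1, 2), Rational(963, 883))) = Add(Rational(7, 2), Rational(963, 1766)) = Rational(3572, 883) ≈ 4.0453)
h = Rational(34919627, 556339) (h = Add(Mul(1793, Pow(2492, -1)), Mul(251, Pow(Rational(3572, 883), -1))) = Add(Mul(1793, Rational(1, 2492)), Mul(251, Rational(883, 3572))) = Add(Rational(1793, 2492), Rational(221633, 3572)) = Rational(34919627, 556339) ≈ 62.767)
Mul(Add(-3982, Z), Add(h, 201)) = Mul(Add(-3982, -4181), Add(Rational(34919627, 556339), 201)) = Mul(-8163, Rational(146743766, 556339)) = Rational(-1197869361858, 556339)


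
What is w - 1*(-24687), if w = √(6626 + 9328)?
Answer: 24687 + √15954 ≈ 24813.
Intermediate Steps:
w = √15954 ≈ 126.31
w - 1*(-24687) = √15954 - 1*(-24687) = √15954 + 24687 = 24687 + √15954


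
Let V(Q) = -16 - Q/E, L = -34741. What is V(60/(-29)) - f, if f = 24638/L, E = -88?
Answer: -339438199/22164758 ≈ -15.314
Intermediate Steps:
f = -24638/34741 (f = 24638/(-34741) = 24638*(-1/34741) = -24638/34741 ≈ -0.70919)
V(Q) = -16 + Q/88 (V(Q) = -16 - Q/(-88) = -16 - Q*(-1)/88 = -16 - (-1)*Q/88 = -16 + Q/88)
V(60/(-29)) - f = (-16 + (60/(-29))/88) - 1*(-24638/34741) = (-16 + (60*(-1/29))/88) + 24638/34741 = (-16 + (1/88)*(-60/29)) + 24638/34741 = (-16 - 15/638) + 24638/34741 = -10223/638 + 24638/34741 = -339438199/22164758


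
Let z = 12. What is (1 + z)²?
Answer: 169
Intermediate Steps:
(1 + z)² = (1 + 12)² = 13² = 169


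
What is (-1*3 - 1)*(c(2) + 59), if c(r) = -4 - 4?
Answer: -204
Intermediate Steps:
c(r) = -8
(-1*3 - 1)*(c(2) + 59) = (-1*3 - 1)*(-8 + 59) = (-3 - 1)*51 = -4*51 = -204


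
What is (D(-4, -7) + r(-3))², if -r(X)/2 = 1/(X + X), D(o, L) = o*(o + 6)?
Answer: 529/9 ≈ 58.778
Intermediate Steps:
D(o, L) = o*(6 + o)
r(X) = -1/X (r(X) = -2/(X + X) = -2*1/(2*X) = -1/X)
(D(-4, -7) + r(-3))² = (-4*(6 - 4) - 1/(-3))² = (-4*2 - 1*(-⅓))² = (-8 + ⅓)² = (-23/3)² = 529/9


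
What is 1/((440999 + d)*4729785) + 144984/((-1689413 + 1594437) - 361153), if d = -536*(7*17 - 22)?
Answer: -29639876104971439/93248958836200095 ≈ -0.31786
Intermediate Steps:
d = -51992 (d = -536*(119 - 22) = -536*97 = -51992)
1/((440999 + d)*4729785) + 144984/((-1689413 + 1594437) - 361153) = 1/((440999 - 51992)*4729785) + 144984/((-1689413 + 1594437) - 361153) = (1/4729785)/389007 + 144984/(-94976 - 361153) = (1/389007)*(1/4729785) + 144984/(-456129) = 1/1839919473495 + 144984*(-1/456129) = 1/1839919473495 - 48328/152043 = -29639876104971439/93248958836200095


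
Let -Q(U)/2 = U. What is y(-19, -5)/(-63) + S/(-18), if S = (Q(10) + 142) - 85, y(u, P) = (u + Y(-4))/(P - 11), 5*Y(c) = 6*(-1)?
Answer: -3487/1680 ≈ -2.0756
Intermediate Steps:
Y(c) = -6/5 (Y(c) = (6*(-1))/5 = (⅕)*(-6) = -6/5)
Q(U) = -2*U
y(u, P) = (-6/5 + u)/(-11 + P) (y(u, P) = (u - 6/5)/(P - 11) = (-6/5 + u)/(-11 + P))
S = 37 (S = (-2*10 + 142) - 85 = (-20 + 142) - 85 = 122 - 85 = 37)
y(-19, -5)/(-63) + S/(-18) = ((-6/5 - 19)/(-11 - 5))/(-63) + 37/(-18) = (-101/5/(-16))*(-1/63) + 37*(-1/18) = -1/16*(-101/5)*(-1/63) - 37/18 = (101/80)*(-1/63) - 37/18 = -101/5040 - 37/18 = -3487/1680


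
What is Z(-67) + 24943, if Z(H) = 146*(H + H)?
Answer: 5379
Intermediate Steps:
Z(H) = 292*H (Z(H) = 146*(2*H) = 292*H)
Z(-67) + 24943 = 292*(-67) + 24943 = -19564 + 24943 = 5379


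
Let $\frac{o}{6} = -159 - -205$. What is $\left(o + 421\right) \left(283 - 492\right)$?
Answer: $-145673$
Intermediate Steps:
$o = 276$ ($o = 6 \left(-159 - -205\right) = 6 \left(-159 + 205\right) = 6 \cdot 46 = 276$)
$\left(o + 421\right) \left(283 - 492\right) = \left(276 + 421\right) \left(283 - 492\right) = 697 \left(-209\right) = -145673$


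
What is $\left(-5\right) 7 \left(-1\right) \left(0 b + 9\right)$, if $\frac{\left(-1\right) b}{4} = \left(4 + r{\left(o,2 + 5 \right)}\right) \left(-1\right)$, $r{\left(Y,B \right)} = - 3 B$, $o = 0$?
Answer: $315$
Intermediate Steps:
$b = -68$ ($b = - 4 \left(4 - 3 \left(2 + 5\right)\right) \left(-1\right) = - 4 \left(4 - 21\right) \left(-1\right) = - 4 \left(\left(-17\right) \left(-1\right)\right) = \left(-4\right) 17 = -68$)
$\left(-5\right) 7 \left(-1\right) \left(0 b + 9\right) = \left(-5\right) 7 \left(-1\right) \left(0 \left(-68\right) + 9\right) = \left(-35\right) \left(-1\right) \left(0 + 9\right) = 35 \cdot 9 = 315$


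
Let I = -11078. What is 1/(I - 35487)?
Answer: -1/46565 ≈ -2.1475e-5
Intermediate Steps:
1/(I - 35487) = 1/(-11078 - 35487) = 1/(-46565) = -1/46565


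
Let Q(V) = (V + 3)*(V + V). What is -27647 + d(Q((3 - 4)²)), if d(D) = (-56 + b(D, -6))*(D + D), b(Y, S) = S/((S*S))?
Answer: -85637/3 ≈ -28546.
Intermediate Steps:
Q(V) = 2*V*(3 + V) (Q(V) = (3 + V)*(2*V) = 2*V*(3 + V))
b(Y, S) = 1/S (b(Y, S) = S/(S²) = S/S² = 1/S)
d(D) = -337*D/3 (d(D) = (-56 + 1/(-6))*(D + D) = (-56 - ⅙)*(2*D) = -337*D/3)
-27647 + d(Q((3 - 4)²)) = -27647 - 674*(3 - 4)²*(3 + (3 - 4)²)/3 = -27647 - 674*(-1)²*(3 + (-1)²)/3 = -27647 - 674*(3 + 1)/3 = -27647 - 674*4/3 = -27647 - 337/3*8 = -27647 - 2696/3 = -85637/3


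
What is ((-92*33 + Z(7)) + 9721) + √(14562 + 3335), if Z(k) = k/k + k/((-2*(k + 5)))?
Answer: 160457/24 + √17897 ≈ 6819.5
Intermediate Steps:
Z(k) = 1 + k/(-10 - 2*k) (Z(k) = 1 + k/((-2*(5 + k))) = 1 + k/(-10 - 2*k))
((-92*33 + Z(7)) + 9721) + √(14562 + 3335) = ((-92*33 + (10 + 7)/(2*(5 + 7))) + 9721) + √(14562 + 3335) = ((-3036 + (½)*17/12) + 9721) + √17897 = ((-3036 + (½)*(1/12)*17) + 9721) + √17897 = ((-3036 + 17/24) + 9721) + √17897 = (-72847/24 + 9721) + √17897 = 160457/24 + √17897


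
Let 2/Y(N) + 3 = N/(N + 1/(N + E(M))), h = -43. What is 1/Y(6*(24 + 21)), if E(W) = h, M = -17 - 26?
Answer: -122583/122582 ≈ -1.0000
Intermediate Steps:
M = -43
E(W) = -43
Y(N) = 2/(-3 + N/(N + 1/(-43 + N))) (Y(N) = 2/(-3 + N/(N + 1/(N - 43))) = 2/(-3 + N/(N + 1/(-43 + N))))
1/Y(6*(24 + 21)) = 1/(2*(-1 - (6*(24 + 21))**2 + 43*(6*(24 + 21)))/(3 - 516*(24 + 21) + 2*(6*(24 + 21))**2)) = 1/(2*(-1 - (6*45)**2 + 43*(6*45))/(3 - 516*45 + 2*(6*45)**2)) = 1/(2*(-1 - 1*270**2 + 43*270)/(3 - 86*270 + 2*270**2)) = 1/(2*(-1 - 1*72900 + 11610)/(3 - 23220 + 2*72900)) = 1/(2*(-1 - 72900 + 11610)/(3 - 23220 + 145800)) = 1/(2*(-61291)/122583) = 1/(2*(1/122583)*(-61291)) = 1/(-122582/122583) = -122583/122582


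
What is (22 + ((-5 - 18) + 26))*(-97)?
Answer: -2425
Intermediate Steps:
(22 + ((-5 - 18) + 26))*(-97) = (22 + (-23 + 26))*(-97) = (22 + 3)*(-97) = 25*(-97) = -2425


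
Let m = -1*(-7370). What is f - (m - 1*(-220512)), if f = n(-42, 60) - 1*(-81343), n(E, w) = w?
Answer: -146479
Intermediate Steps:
m = 7370
f = 81403 (f = 60 - 1*(-81343) = 60 + 81343 = 81403)
f - (m - 1*(-220512)) = 81403 - (7370 - 1*(-220512)) = 81403 - (7370 + 220512) = 81403 - 1*227882 = 81403 - 227882 = -146479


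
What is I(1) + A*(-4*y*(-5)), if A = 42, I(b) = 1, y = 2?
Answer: 1681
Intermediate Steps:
I(1) + A*(-4*y*(-5)) = 1 + 42*(-4*2*(-5)) = 1 + 42*(-8*(-5)) = 1 + 42*40 = 1 + 1680 = 1681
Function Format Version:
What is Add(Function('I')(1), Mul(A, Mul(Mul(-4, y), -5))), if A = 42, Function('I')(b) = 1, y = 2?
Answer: 1681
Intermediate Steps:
Add(Function('I')(1), Mul(A, Mul(Mul(-4, y), -5))) = Add(1, Mul(42, Mul(Mul(-4, 2), -5))) = Add(1, Mul(42, Mul(-8, -5))) = Add(1, Mul(42, 40)) = Add(1, 1680) = 1681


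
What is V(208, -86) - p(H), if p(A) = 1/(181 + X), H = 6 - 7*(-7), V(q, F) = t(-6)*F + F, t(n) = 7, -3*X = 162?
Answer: -87377/127 ≈ -688.01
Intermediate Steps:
X = -54 (X = -⅓*162 = -54)
V(q, F) = 8*F (V(q, F) = 7*F + F = 8*F)
H = 55 (H = 6 + 49 = 55)
p(A) = 1/127 (p(A) = 1/(181 - 54) = 1/127)
V(208, -86) - p(H) = 8*(-86) - 1*1/127 = -688 - 1/127 = -87377/127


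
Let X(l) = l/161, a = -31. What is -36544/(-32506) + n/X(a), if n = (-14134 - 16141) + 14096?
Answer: 42336689639/503843 ≈ 84028.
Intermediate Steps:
X(l) = l/161 (X(l) = l*(1/161) = l/161)
n = -16179 (n = -30275 + 14096 = -16179)
-36544/(-32506) + n/X(a) = -36544/(-32506) - 16179/((1/161)*(-31)) = -36544*(-1/32506) - 16179/(-31/161) = 18272/16253 - 16179*(-161/31) = 18272/16253 + 2604819/31 = 42336689639/503843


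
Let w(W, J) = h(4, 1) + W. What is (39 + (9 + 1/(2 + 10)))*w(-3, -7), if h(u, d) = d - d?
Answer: -577/4 ≈ -144.25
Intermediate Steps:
h(u, d) = 0
w(W, J) = W (w(W, J) = 0 + W = W)
(39 + (9 + 1/(2 + 10)))*w(-3, -7) = (39 + (9 + 1/(2 + 10)))*(-3) = (39 + (9 + 1/12))*(-3) = (39 + 109/12)*(-3) = (577/12)*(-3) = -577/4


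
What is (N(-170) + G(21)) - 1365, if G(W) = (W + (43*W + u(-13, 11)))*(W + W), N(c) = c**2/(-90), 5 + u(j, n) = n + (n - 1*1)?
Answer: 340145/9 ≈ 37794.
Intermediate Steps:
u(j, n) = -6 + 2*n (u(j, n) = -5 + (n + (n - 1*1)) = -5 + (n + (n - 1)) = -5 + (n + (-1 + n)) = -5 + (-1 + 2*n) = -6 + 2*n)
N(c) = -c**2/90 (N(c) = c**2*(-1/90) = -c**2/90)
G(W) = 2*W*(16 + 44*W) (G(W) = (W + (43*W + (-6 + 2*11)))*(W + W) = (W + (43*W + (-6 + 22)))*(2*W) = (W + (43*W + 16))*(2*W) = (W + (16 + 43*W))*(2*W) = (16 + 44*W)*(2*W) = 2*W*(16 + 44*W))
(N(-170) + G(21)) - 1365 = (-1/90*(-170)**2 + 8*21*(4 + 11*21)) - 1365 = (-1/90*28900 + 8*21*(4 + 231)) - 1365 = (-2890/9 + 8*21*235) - 1365 = (-2890/9 + 39480) - 1365 = 352430/9 - 1365 = 340145/9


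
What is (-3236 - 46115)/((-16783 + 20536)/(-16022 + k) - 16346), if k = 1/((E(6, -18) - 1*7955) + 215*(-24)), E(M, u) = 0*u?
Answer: 10370053133381/3434810188321 ≈ 3.0191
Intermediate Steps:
E(M, u) = 0
k = -1/13115 (k = 1/((0 - 1*7955) + 215*(-24)) = 1/((0 - 7955) - 5160) = 1/(-7955 - 5160) = 1/(-13115) = -1/13115 ≈ -7.6249e-5)
(-3236 - 46115)/((-16783 + 20536)/(-16022 + k) - 16346) = (-3236 - 46115)/((-16783 + 20536)/(-16022 - 1/13115) - 16346) = -49351/(3753/(-210128531/13115) - 16346) = -49351/(3753*(-13115/210128531) - 16346) = -49351/(-49220595/210128531 - 16346) = -49351/(-3434810188321/210128531) = -49351*(-210128531/3434810188321) = 10370053133381/3434810188321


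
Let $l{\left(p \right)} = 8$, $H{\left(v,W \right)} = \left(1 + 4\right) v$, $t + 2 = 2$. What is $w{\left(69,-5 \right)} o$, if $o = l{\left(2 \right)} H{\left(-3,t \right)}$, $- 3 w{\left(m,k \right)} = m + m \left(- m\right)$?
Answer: $-187680$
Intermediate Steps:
$t = 0$ ($t = -2 + 2 = 0$)
$H{\left(v,W \right)} = 5 v$
$w{\left(m,k \right)} = - \frac{m}{3} + \frac{m^{2}}{3}$ ($w{\left(m,k \right)} = - \frac{m + m \left(- m\right)}{3} = - \frac{m - m^{2}}{3} = - \frac{m}{3} + \frac{m^{2}}{3}$)
$o = -120$ ($o = 8 \cdot 5 \left(-3\right) = 8 \left(-15\right) = -120$)
$w{\left(69,-5 \right)} o = \frac{1}{3} \cdot 69 \left(-1 + 69\right) \left(-120\right) = \frac{1}{3} \cdot 69 \cdot 68 \left(-120\right) = 1564 \left(-120\right) = -187680$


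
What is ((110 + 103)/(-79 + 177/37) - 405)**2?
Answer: 1254424640121/7540516 ≈ 1.6636e+5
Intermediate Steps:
((110 + 103)/(-79 + 177/37) - 405)**2 = (213/(-79 + 177*(1/37)) - 405)**2 = (213/(-79 + 177/37) - 405)**2 = (213/(-2746/37) - 405)**2 = (213*(-37/2746) - 405)**2 = (-7881/2746 - 405)**2 = (-1120011/2746)**2 = 1254424640121/7540516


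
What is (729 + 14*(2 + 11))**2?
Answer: 829921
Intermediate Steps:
(729 + 14*(2 + 11))**2 = (729 + 14*13)**2 = (729 + 182)**2 = 911**2 = 829921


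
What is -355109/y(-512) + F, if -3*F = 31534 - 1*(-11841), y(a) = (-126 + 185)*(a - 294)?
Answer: -2061589423/142662 ≈ -14451.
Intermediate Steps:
y(a) = -17346 + 59*a (y(a) = 59*(-294 + a) = -17346 + 59*a)
F = -43375/3 (F = -(31534 - 1*(-11841))/3 = -(31534 + 11841)/3 = -⅓*43375 = -43375/3 ≈ -14458.)
-355109/y(-512) + F = -355109/(-17346 + 59*(-512)) - 43375/3 = -355109/(-17346 - 30208) - 43375/3 = -355109/(-47554) - 43375/3 = -355109*(-1/47554) - 43375/3 = 355109/47554 - 43375/3 = -2061589423/142662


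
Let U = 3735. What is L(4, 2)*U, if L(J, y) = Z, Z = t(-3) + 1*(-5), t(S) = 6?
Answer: 3735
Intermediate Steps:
Z = 1 (Z = 6 + 1*(-5) = 6 - 5 = 1)
L(J, y) = 1
L(4, 2)*U = 1*3735 = 3735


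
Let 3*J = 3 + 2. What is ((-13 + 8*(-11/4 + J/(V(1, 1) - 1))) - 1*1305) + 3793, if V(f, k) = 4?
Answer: 22117/9 ≈ 2457.4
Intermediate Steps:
J = 5/3 (J = (3 + 2)/3 = (⅓)*5 = 5/3 ≈ 1.6667)
((-13 + 8*(-11/4 + J/(V(1, 1) - 1))) - 1*1305) + 3793 = ((-13 + 8*(-11/4 + 5/(3*(4 - 1)))) - 1*1305) + 3793 = ((-13 + 8*(-11*¼ + (5/3)/3)) - 1305) + 3793 = ((-13 + 8*(-11/4 + (5/3)*(⅓))) - 1305) + 3793 = ((-13 + 8*(-11/4 + 5/9)) - 1305) + 3793 = ((-13 + 8*(-79/36)) - 1305) + 3793 = ((-13 - 158/9) - 1305) + 3793 = (-275/9 - 1305) + 3793 = -12020/9 + 3793 = 22117/9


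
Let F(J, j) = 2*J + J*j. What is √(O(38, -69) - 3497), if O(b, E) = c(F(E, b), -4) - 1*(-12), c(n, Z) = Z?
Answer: I*√3489 ≈ 59.068*I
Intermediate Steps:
O(b, E) = 8 (O(b, E) = -4 - 1*(-12) = -4 + 12 = 8)
√(O(38, -69) - 3497) = √(8 - 3497) = √(-3489) = I*√3489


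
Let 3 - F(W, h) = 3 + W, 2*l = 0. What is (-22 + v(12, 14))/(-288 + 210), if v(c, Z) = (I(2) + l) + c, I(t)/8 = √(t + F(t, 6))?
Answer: 5/39 ≈ 0.12821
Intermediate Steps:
l = 0 (l = (½)*0 = 0)
F(W, h) = -W (F(W, h) = 3 - (3 + W) = 3 + (-3 - W) = -W)
I(t) = 0 (I(t) = 8*√(t - t) = 8*√0 = 8*0 = 0)
v(c, Z) = c (v(c, Z) = (0 + 0) + c = 0 + c = c)
(-22 + v(12, 14))/(-288 + 210) = (-22 + 12)/(-288 + 210) = -10/(-78) = -10*(-1/78) = 5/39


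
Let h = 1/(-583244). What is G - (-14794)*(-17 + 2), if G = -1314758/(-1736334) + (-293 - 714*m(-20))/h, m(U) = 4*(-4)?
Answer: -5636410053890579/868167 ≈ -6.4923e+9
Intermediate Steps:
h = -1/583244 ≈ -1.7145e-6
m(U) = -16
G = -5636217398951609/868167 (G = -1314758/(-1736334) + (-293 - 714*(-16))/(-1/583244) = -1314758*(-1/1736334) + (-293 + 11424)*(-583244) = 657379/868167 + 11131*(-583244) = 657379/868167 - 6492088964 = -5636217398951609/868167 ≈ -6.4921e+9)
G - (-14794)*(-17 + 2) = -5636217398951609/868167 - (-14794)*(-17 + 2) = -5636217398951609/868167 - (-14794)*(-15) = -5636217398951609/868167 - 1138*195 = -5636217398951609/868167 - 221910 = -5636410053890579/868167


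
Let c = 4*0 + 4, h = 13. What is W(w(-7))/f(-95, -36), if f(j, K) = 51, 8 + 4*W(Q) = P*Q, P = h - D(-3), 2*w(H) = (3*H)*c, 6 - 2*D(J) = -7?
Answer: -281/204 ≈ -1.3775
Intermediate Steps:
D(J) = 13/2 (D(J) = 3 - ½*(-7) = 3 + 7/2 = 13/2)
c = 4 (c = 0 + 4 = 4)
w(H) = 6*H (w(H) = ((3*H)*4)/2 = (12*H)/2 = 6*H)
P = 13/2 (P = 13 - 1*13/2 = 13 - 13/2 = 13/2 ≈ 6.5000)
W(Q) = -2 + 13*Q/8 (W(Q) = -2 + (13*Q/2)/4 = -2 + 13*Q/8)
W(w(-7))/f(-95, -36) = (-2 + 13*(6*(-7))/8)/51 = (-2 + (13/8)*(-42))*(1/51) = (-2 - 273/4)*(1/51) = -281/4*1/51 = -281/204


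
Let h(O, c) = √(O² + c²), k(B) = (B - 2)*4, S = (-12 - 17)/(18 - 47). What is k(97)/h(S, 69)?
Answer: 190*√4762/2381 ≈ 5.5067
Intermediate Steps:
S = 1 (S = -29/(-29) = -29*(-1/29) = 1)
k(B) = -8 + 4*B (k(B) = (-2 + B)*4 = -8 + 4*B)
k(97)/h(S, 69) = (-8 + 4*97)/(√(1² + 69²)) = (-8 + 388)/(√(1 + 4761)) = 380/(√4762) = 380*(√4762/4762) = 190*√4762/2381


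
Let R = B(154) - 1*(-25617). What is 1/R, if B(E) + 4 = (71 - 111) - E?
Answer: 1/25419 ≈ 3.9341e-5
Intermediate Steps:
B(E) = -44 - E (B(E) = -4 + ((71 - 111) - E) = -4 + (-40 - E) = -44 - E)
R = 25419 (R = (-44 - 1*154) - 1*(-25617) = (-44 - 154) + 25617 = -198 + 25617 = 25419)
1/R = 1/25419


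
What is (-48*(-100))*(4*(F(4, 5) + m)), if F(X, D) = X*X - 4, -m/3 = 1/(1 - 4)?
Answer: 249600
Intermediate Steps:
m = 1 (m = -3/(1 - 4) = -3/(-3) = -3*(-1/3) = 1)
F(X, D) = -4 + X**2 (F(X, D) = X**2 - 4 = -4 + X**2)
(-48*(-100))*(4*(F(4, 5) + m)) = (-48*(-100))*(4*((-4 + 4**2) + 1)) = 4800*(4*((-4 + 16) + 1)) = 4800*(4*(12 + 1)) = 4800*(4*13) = 4800*52 = 249600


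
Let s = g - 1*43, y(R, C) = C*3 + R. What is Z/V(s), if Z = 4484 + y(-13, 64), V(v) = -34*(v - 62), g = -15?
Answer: 4663/4080 ≈ 1.1429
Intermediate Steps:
y(R, C) = R + 3*C (y(R, C) = 3*C + R = R + 3*C)
s = -58 (s = -15 - 1*43 = -15 - 43 = -58)
V(v) = 2108 - 34*v (V(v) = -34*(-62 + v) = 2108 - 34*v)
Z = 4663 (Z = 4484 + (-13 + 3*64) = 4484 + (-13 + 192) = 4484 + 179 = 4663)
Z/V(s) = 4663/(2108 - 34*(-58)) = 4663/(2108 + 1972) = 4663/4080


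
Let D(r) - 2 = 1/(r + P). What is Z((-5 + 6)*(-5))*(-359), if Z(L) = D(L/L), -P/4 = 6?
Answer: -16155/23 ≈ -702.39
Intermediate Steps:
P = -24 (P = -4*6 = -24)
D(r) = 2 + 1/(-24 + r) (D(r) = 2 + 1/(r - 24) = 2 + 1/(-24 + r))
Z(L) = 45/23 (Z(L) = (-47 + 2*(L/L))/(-24 + L/L) = (-47 + 2*1)/(-24 + 1) = (-47 + 2)/(-23) = -1/23*(-45) = 45/23)
Z((-5 + 6)*(-5))*(-359) = (45/23)*(-359) = -16155/23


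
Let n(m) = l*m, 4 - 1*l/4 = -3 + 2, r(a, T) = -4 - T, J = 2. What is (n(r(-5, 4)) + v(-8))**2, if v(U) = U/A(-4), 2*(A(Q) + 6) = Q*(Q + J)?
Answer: 24336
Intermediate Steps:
l = 20 (l = 16 - 4*(-3 + 2) = 16 - 4*(-1) = 16 + 4 = 20)
A(Q) = -6 + Q*(2 + Q)/2 (A(Q) = -6 + (Q*(Q + 2))/2 = -6 + (Q*(2 + Q))/2 = -6 + Q*(2 + Q)/2)
v(U) = -U/2 (v(U) = U/(-6 - 4 + (1/2)*(-4)**2) = U/(-6 - 4 + (1/2)*16) = U/(-6 - 4 + 8) = U/(-2) = U*(-1/2) = -U/2)
n(m) = 20*m
(n(r(-5, 4)) + v(-8))**2 = (20*(-4 - 1*4) - 1/2*(-8))**2 = (20*(-4 - 4) + 4)**2 = (20*(-8) + 4)**2 = (-160 + 4)**2 = (-156)**2 = 24336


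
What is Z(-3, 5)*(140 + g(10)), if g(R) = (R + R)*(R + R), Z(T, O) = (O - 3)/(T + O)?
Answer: 540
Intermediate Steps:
Z(T, O) = (-3 + O)/(O + T)
g(R) = 4*R² (g(R) = (2*R)*(2*R) = 4*R²)
Z(-3, 5)*(140 + g(10)) = ((-3 + 5)/(5 - 3))*(140 + 4*10²) = (2/2)*(140 + 4*100) = ((½)*2)*(140 + 400) = 1*540 = 540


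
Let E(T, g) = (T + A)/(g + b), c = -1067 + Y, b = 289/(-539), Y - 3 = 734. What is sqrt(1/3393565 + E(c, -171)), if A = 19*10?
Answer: sqrt(20086941058263738430415)/156881116385 ≈ 0.90341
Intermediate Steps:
Y = 737 (Y = 3 + 734 = 737)
A = 190
b = -289/539 (b = 289*(-1/539) = -289/539 ≈ -0.53618)
c = -330 (c = -1067 + 737 = -330)
E(T, g) = (190 + T)/(-289/539 + g) (E(T, g) = (T + 190)/(g - 289/539) = (190 + T)/(-289/539 + g))
sqrt(1/3393565 + E(c, -171)) = sqrt(1/3393565 + 539*(190 - 330)/(-289 + 539*(-171))) = sqrt(1/3393565 + 539*(-140)/(-289 - 92169)) = sqrt(1/3393565 + 539*(-140)/(-92458)) = sqrt(1/3393565 + 539*(-1/92458)*(-140)) = sqrt(1/3393565 + 37730/46229) = sqrt(128039253679/156881116385) = sqrt(20086941058263738430415)/156881116385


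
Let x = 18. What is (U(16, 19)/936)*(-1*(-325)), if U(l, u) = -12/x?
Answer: -25/108 ≈ -0.23148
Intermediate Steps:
U(l, u) = -2/3 (U(l, u) = -12/18 = -12*1/18 = -2/3)
(U(16, 19)/936)*(-1*(-325)) = (-2/3/936)*(-1*(-325)) = -2/3*1/936*325 = -1/1404*325 = -25/108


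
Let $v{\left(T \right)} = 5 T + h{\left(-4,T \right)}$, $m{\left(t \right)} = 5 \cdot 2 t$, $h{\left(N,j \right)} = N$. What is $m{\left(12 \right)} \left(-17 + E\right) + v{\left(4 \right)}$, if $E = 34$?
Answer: $2056$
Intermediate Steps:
$m{\left(t \right)} = 10 t$
$v{\left(T \right)} = -4 + 5 T$ ($v{\left(T \right)} = 5 T - 4 = -4 + 5 T$)
$m{\left(12 \right)} \left(-17 + E\right) + v{\left(4 \right)} = 10 \cdot 12 \left(-17 + 34\right) + \left(-4 + 5 \cdot 4\right) = 120 \cdot 17 + \left(-4 + 20\right) = 2040 + 16 = 2056$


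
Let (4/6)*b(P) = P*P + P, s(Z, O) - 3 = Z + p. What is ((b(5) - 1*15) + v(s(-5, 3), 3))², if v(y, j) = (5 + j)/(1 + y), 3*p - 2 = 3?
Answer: 1764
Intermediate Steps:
p = 5/3 (p = ⅔ + (⅓)*3 = ⅔ + 1 = 5/3 ≈ 1.6667)
s(Z, O) = 14/3 + Z (s(Z, O) = 3 + (Z + 5/3) = 3 + (5/3 + Z) = 14/3 + Z)
b(P) = 3*P/2 + 3*P²/2 (b(P) = 3*(P*P + P)/2 = 3*(P² + P)/2 = 3*(P + P²)/2 = 3*P/2 + 3*P²/2)
v(y, j) = (5 + j)/(1 + y)
((b(5) - 1*15) + v(s(-5, 3), 3))² = (((3/2)*5*(1 + 5) - 1*15) + (5 + 3)/(1 + (14/3 - 5)))² = (((3/2)*5*6 - 15) + 8/(1 - ⅓))² = ((45 - 15) + 8/(⅔))² = (30 + (3/2)*8)² = (30 + 12)² = 42² = 1764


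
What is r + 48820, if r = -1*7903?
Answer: 40917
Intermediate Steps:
r = -7903
r + 48820 = -7903 + 48820 = 40917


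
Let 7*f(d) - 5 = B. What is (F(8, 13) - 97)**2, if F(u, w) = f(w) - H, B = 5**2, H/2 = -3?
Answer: 368449/49 ≈ 7519.4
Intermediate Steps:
H = -6 (H = 2*(-3) = -6)
B = 25
f(d) = 30/7 (f(d) = 5/7 + (1/7)*25 = 5/7 + 25/7 = 30/7)
F(u, w) = 72/7 (F(u, w) = 30/7 - 1*(-6) = 30/7 + 6 = 72/7)
(F(8, 13) - 97)**2 = (72/7 - 97)**2 = (-607/7)**2 = 368449/49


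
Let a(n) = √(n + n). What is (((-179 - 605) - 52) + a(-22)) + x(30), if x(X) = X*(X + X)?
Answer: 964 + 2*I*√11 ≈ 964.0 + 6.6332*I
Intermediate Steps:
a(n) = √2*√n (a(n) = √(2*n) = √2*√n)
x(X) = 2*X² (x(X) = X*(2*X) = 2*X²)
(((-179 - 605) - 52) + a(-22)) + x(30) = (((-179 - 605) - 52) + √2*√(-22)) + 2*30² = ((-784 - 52) + √2*(I*√22)) + 2*900 = (-836 + 2*I*√11) + 1800 = 964 + 2*I*√11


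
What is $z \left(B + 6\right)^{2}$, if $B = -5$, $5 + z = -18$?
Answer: $-23$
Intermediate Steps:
$z = -23$ ($z = -5 - 18 = -23$)
$z \left(B + 6\right)^{2} = - 23 \left(-5 + 6\right)^{2} = - 23 \cdot 1^{2} = \left(-23\right) 1 = -23$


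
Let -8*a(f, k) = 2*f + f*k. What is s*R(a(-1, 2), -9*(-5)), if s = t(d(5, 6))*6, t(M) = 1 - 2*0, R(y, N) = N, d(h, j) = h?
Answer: 270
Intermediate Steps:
a(f, k) = -f/4 - f*k/8 (a(f, k) = -(2*f + f*k)/8 = -f/4 - f*k/8)
t(M) = 1 (t(M) = 1 + 0 = 1)
s = 6 (s = 1*6 = 6)
s*R(a(-1, 2), -9*(-5)) = 6*(-9*(-5)) = 6*45 = 270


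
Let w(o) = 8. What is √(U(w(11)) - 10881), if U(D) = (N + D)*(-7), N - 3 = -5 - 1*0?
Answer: I*√10923 ≈ 104.51*I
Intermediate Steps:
N = -2 (N = 3 + (-5 - 1*0) = 3 + (-5 + 0) = 3 - 5 = -2)
U(D) = 14 - 7*D (U(D) = (-2 + D)*(-7) = 14 - 7*D)
√(U(w(11)) - 10881) = √((14 - 7*8) - 10881) = √((14 - 56) - 10881) = √(-42 - 10881) = √(-10923) = I*√10923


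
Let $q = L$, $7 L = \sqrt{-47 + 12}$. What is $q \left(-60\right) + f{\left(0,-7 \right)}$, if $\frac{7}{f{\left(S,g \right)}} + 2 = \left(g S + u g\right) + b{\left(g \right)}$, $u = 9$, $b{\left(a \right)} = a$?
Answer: $- \frac{7}{72} - \frac{60 i \sqrt{35}}{7} \approx -0.097222 - 50.709 i$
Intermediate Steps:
$L = \frac{i \sqrt{35}}{7}$ ($L = \frac{\sqrt{-47 + 12}}{7} = \frac{\sqrt{-35}}{7} = \frac{i \sqrt{35}}{7} \approx 0.84515 i$)
$f{\left(S,g \right)} = \frac{7}{-2 + 10 g + S g}$ ($f{\left(S,g \right)} = \frac{7}{-2 + \left(\left(g S + 9 g\right) + g\right)} = \frac{7}{-2 + \left(\left(S g + 9 g\right) + g\right)} = \frac{7}{-2 + \left(\left(9 g + S g\right) + g\right)} = \frac{7}{-2 + \left(10 g + S g\right)} = \frac{7}{-2 + 10 g + S g}$)
$q = \frac{i \sqrt{35}}{7} \approx 0.84515 i$
$q \left(-60\right) + f{\left(0,-7 \right)} = \frac{i \sqrt{35}}{7} \left(-60\right) + \frac{7}{-2 + 10 \left(-7\right) + 0 \left(-7\right)} = - \frac{60 i \sqrt{35}}{7} + \frac{7}{-2 - 70 + 0} = - \frac{60 i \sqrt{35}}{7} + \frac{7}{-72} = - \frac{60 i \sqrt{35}}{7} + 7 \left(- \frac{1}{72}\right) = - \frac{60 i \sqrt{35}}{7} - \frac{7}{72} = - \frac{7}{72} - \frac{60 i \sqrt{35}}{7}$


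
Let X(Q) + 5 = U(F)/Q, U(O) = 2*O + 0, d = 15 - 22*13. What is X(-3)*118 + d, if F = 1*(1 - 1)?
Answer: -861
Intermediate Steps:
d = -271 (d = 15 - 286 = -271)
F = 0 (F = 1*0 = 0)
U(O) = 2*O
X(Q) = -5 (X(Q) = -5 + (2*0)/Q = -5 + 0/Q = -5 + 0 = -5)
X(-3)*118 + d = -5*118 - 271 = -590 - 271 = -861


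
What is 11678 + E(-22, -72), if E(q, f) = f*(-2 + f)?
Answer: 17006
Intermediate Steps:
11678 + E(-22, -72) = 11678 - 72*(-2 - 72) = 11678 - 72*(-74) = 11678 + 5328 = 17006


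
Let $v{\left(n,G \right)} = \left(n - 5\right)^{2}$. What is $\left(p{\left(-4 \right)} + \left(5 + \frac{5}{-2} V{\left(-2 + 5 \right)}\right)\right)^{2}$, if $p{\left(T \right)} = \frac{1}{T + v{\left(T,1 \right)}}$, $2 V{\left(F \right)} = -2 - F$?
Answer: $\frac{12033961}{94864} \approx 126.85$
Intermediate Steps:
$V{\left(F \right)} = -1 - \frac{F}{2}$ ($V{\left(F \right)} = \frac{-2 - F}{2} = -1 - \frac{F}{2}$)
$v{\left(n,G \right)} = \left(-5 + n\right)^{2}$
$p{\left(T \right)} = \frac{1}{T + \left(-5 + T\right)^{2}}$
$\left(p{\left(-4 \right)} + \left(5 + \frac{5}{-2} V{\left(-2 + 5 \right)}\right)\right)^{2} = \left(\frac{1}{-4 + \left(-5 - 4\right)^{2}} + \left(5 + \frac{5}{-2} \left(-1 - \frac{-2 + 5}{2}\right)\right)\right)^{2} = \left(\frac{1}{-4 + \left(-9\right)^{2}} + \left(5 + 5 \left(- \frac{1}{2}\right) \left(-1 - \frac{3}{2}\right)\right)\right)^{2} = \left(\frac{1}{-4 + 81} - \left(-5 + \frac{5 \left(-1 - \frac{3}{2}\right)}{2}\right)\right)^{2} = \left(\frac{1}{77} + \left(5 - - \frac{25}{4}\right)\right)^{2} = \left(\frac{1}{77} + \left(5 + \frac{25}{4}\right)\right)^{2} = \left(\frac{1}{77} + \frac{45}{4}\right)^{2} = \left(\frac{3469}{308}\right)^{2} = \frac{12033961}{94864}$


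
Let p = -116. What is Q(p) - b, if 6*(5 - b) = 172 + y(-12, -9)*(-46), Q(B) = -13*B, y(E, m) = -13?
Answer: 4894/3 ≈ 1631.3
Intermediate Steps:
b = -370/3 (b = 5 - (172 - 13*(-46))/6 = 5 - (172 + 598)/6 = 5 - ⅙*770 = 5 - 385/3 = -370/3 ≈ -123.33)
Q(p) - b = -13*(-116) - 1*(-370/3) = 1508 + 370/3 = 4894/3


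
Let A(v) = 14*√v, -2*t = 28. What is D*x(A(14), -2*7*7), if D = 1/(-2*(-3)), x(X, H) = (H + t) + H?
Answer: -35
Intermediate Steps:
t = -14 (t = -½*28 = -14)
x(X, H) = -14 + 2*H (x(X, H) = (H - 14) + H = (-14 + H) + H = -14 + 2*H)
D = ⅙ (D = -½*(-⅓) = ⅙ ≈ 0.16667)
D*x(A(14), -2*7*7) = (-14 + 2*(-2*7*7))/6 = (-14 + 2*(-14*7))/6 = (-14 + 2*(-98))/6 = (-14 - 196)/6 = (⅙)*(-210) = -35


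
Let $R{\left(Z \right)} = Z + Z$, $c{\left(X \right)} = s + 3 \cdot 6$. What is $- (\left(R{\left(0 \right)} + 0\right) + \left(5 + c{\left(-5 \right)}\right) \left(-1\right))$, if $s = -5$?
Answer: $18$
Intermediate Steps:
$c{\left(X \right)} = 13$ ($c{\left(X \right)} = -5 + 3 \cdot 6 = -5 + 18 = 13$)
$R{\left(Z \right)} = 2 Z$
$- (\left(R{\left(0 \right)} + 0\right) + \left(5 + c{\left(-5 \right)}\right) \left(-1\right)) = - (\left(2 \cdot 0 + 0\right) + \left(5 + 13\right) \left(-1\right)) = - (\left(0 + 0\right) + 18 \left(-1\right)) = - (0 - 18) = \left(-1\right) \left(-18\right) = 18$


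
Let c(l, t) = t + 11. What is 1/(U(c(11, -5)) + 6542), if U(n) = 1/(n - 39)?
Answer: 33/215885 ≈ 0.00015286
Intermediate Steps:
c(l, t) = 11 + t
U(n) = 1/(-39 + n)
1/(U(c(11, -5)) + 6542) = 1/(1/(-39 + (11 - 5)) + 6542) = 1/(1/(-39 + 6) + 6542) = 1/(1/(-33) + 6542) = 1/(-1/33 + 6542) = 1/(215885/33) = 33/215885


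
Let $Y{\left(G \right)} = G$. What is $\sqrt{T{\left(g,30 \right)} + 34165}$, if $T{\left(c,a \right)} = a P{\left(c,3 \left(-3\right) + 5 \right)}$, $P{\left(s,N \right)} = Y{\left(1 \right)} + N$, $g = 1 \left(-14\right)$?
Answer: $5 \sqrt{1363} \approx 184.59$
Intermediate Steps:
$g = -14$
$P{\left(s,N \right)} = 1 + N$
$T{\left(c,a \right)} = - 3 a$ ($T{\left(c,a \right)} = a \left(1 + \left(3 \left(-3\right) + 5\right)\right) = a \left(1 + \left(-9 + 5\right)\right) = a \left(1 - 4\right) = a \left(-3\right) = - 3 a$)
$\sqrt{T{\left(g,30 \right)} + 34165} = \sqrt{\left(-3\right) 30 + 34165} = \sqrt{-90 + 34165} = \sqrt{34075} = 5 \sqrt{1363}$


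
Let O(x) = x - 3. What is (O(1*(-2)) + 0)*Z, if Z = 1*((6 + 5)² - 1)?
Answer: -600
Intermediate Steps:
O(x) = -3 + x
Z = 120 (Z = 1*(11² - 1) = 1*(121 - 1) = 1*120 = 120)
(O(1*(-2)) + 0)*Z = ((-3 + 1*(-2)) + 0)*120 = ((-3 - 2) + 0)*120 = (-5 + 0)*120 = -5*120 = -600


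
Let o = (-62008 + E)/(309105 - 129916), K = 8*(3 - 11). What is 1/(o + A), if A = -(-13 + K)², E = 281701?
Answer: -179189/1062191888 ≈ -0.00016870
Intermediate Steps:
K = -64 (K = 8*(-8) = -64)
A = -5929 (A = -(-13 - 64)² = -1*(-77)² = -1*5929 = -5929)
o = 219693/179189 (o = (-62008 + 281701)/(309105 - 129916) = 219693/179189 ≈ 1.2260)
1/(o + A) = 1/(219693/179189 - 5929) = 1/(-1062191888/179189) = -179189/1062191888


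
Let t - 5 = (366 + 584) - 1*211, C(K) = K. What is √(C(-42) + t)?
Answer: 3*√78 ≈ 26.495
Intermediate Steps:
t = 744 (t = 5 + ((366 + 584) - 1*211) = 5 + (950 - 211) = 5 + 739 = 744)
√(C(-42) + t) = √(-42 + 744) = √702 = 3*√78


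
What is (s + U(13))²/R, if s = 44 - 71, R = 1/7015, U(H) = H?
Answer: 1374940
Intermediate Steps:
R = 1/7015 ≈ 0.00014255
s = -27
(s + U(13))²/R = (-27 + 13)²/(1/7015) = (-14)²*7015 = 196*7015 = 1374940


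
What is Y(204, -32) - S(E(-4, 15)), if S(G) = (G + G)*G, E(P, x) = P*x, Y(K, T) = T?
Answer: -7232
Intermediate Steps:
S(G) = 2*G² (S(G) = (2*G)*G = 2*G²)
Y(204, -32) - S(E(-4, 15)) = -32 - 2*(-4*15)² = -32 - 2*(-60)² = -32 - 2*3600 = -32 - 1*7200 = -32 - 7200 = -7232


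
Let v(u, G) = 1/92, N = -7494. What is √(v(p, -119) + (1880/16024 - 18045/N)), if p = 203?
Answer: √33587078087830657/115080362 ≈ 1.5925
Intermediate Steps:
v(u, G) = 1/92
√(v(p, -119) + (1880/16024 - 18045/N)) = √(1/92 + (1880/16024 - 18045/(-7494))) = √(1/92 + (1880*(1/16024) - 18045*(-1/7494))) = √(1/92 + (235/2003 + 6015/2498)) = √(1/92 + 12635075/5003494) = √(583715197/230160724) = √33587078087830657/115080362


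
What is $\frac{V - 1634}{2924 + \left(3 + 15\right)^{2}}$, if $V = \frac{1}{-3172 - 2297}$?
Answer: $- \frac{1276621}{2537616} \approx -0.50308$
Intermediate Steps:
$V = - \frac{1}{5469}$ ($V = \frac{1}{-3172 - 2297} = \frac{1}{-5469} = - \frac{1}{5469} \approx -0.00018285$)
$\frac{V - 1634}{2924 + \left(3 + 15\right)^{2}} = \frac{- \frac{1}{5469} - 1634}{2924 + \left(3 + 15\right)^{2}} = - \frac{8936347}{5469 \left(2924 + 18^{2}\right)} = - \frac{8936347}{5469 \left(2924 + 324\right)} = - \frac{8936347}{5469 \cdot 3248} = \left(- \frac{8936347}{5469}\right) \frac{1}{3248} = - \frac{1276621}{2537616}$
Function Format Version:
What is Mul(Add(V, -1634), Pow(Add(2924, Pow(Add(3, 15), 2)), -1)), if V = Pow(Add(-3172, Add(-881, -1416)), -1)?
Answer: Rational(-1276621, 2537616) ≈ -0.50308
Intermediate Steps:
V = Rational(-1, 5469) (V = Pow(Add(-3172, -2297), -1) = Pow(-5469, -1) = Rational(-1, 5469) ≈ -0.00018285)
Mul(Add(V, -1634), Pow(Add(2924, Pow(Add(3, 15), 2)), -1)) = Mul(Add(Rational(-1, 5469), -1634), Pow(Add(2924, Pow(Add(3, 15), 2)), -1)) = Mul(Rational(-8936347, 5469), Pow(Add(2924, Pow(18, 2)), -1)) = Mul(Rational(-8936347, 5469), Pow(Add(2924, 324), -1)) = Mul(Rational(-8936347, 5469), Pow(3248, -1)) = Mul(Rational(-8936347, 5469), Rational(1, 3248)) = Rational(-1276621, 2537616)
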